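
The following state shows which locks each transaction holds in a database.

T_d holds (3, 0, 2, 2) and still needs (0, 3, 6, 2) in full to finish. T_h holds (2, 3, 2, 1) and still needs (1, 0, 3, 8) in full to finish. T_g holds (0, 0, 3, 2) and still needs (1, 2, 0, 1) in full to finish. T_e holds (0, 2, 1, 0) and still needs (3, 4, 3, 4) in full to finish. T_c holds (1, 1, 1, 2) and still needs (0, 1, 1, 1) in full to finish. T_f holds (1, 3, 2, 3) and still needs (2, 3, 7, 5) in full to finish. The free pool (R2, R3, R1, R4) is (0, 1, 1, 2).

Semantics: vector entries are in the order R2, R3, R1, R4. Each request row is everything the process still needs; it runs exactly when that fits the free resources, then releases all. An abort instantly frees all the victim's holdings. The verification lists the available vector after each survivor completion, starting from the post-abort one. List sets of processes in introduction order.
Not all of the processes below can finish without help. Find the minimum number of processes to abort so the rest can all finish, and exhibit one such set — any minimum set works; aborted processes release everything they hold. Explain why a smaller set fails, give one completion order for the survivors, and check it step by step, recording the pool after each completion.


Minimum abort set: T_f.
Key observation: T_d could never have finished before the abort; with (1, 3, 2, 3) returned by T_f, it fits at step 2.
No smaller set exists: with zero aborts the deadlock remains.
The survivors complete as T_g, T_d, T_e, T_h, T_c. Walking it through (starting from the post-abort pool):
  pool = (1, 4, 3, 5)
  run T_g (needs (1, 2, 0, 1), free (1, 4, 3, 5)); after release of (0, 0, 3, 2) the pool is (1, 4, 6, 7)
  run T_d (needs (0, 3, 6, 2), free (1, 4, 6, 7)); after release of (3, 0, 2, 2) the pool is (4, 4, 8, 9)
  run T_e (needs (3, 4, 3, 4), free (4, 4, 8, 9)); after release of (0, 2, 1, 0) the pool is (4, 6, 9, 9)
  run T_h (needs (1, 0, 3, 8), free (4, 6, 9, 9)); after release of (2, 3, 2, 1) the pool is (6, 9, 11, 10)
  run T_c (needs (0, 1, 1, 1), free (6, 9, 11, 10)); after release of (1, 1, 1, 2) the pool is (7, 10, 12, 12)


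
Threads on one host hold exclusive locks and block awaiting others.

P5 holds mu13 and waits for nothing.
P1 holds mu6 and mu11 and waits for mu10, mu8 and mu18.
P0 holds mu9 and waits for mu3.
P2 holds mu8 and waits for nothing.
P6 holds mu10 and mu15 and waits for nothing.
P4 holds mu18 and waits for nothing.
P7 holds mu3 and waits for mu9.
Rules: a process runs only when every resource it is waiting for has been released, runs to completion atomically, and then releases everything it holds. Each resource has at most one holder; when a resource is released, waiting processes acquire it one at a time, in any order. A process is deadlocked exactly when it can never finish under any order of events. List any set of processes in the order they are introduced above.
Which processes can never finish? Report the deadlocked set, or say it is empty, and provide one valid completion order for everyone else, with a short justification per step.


The deadlocked set is P0 and P7.
Key observation: the knot is the closed ring of waits P0 -> P7 -> P0; no other process is dragged down with it.
The rest can finish in the order P4, P2, P6, P1, P5.
Check, step by step:
  run P4 (it waits on nothing); releases mu18
  run P2 (it waits on nothing); releases mu8
  run P6 (it waits on nothing); releases mu10 and mu15
  P1 waits on mu10, mu8 and mu18 — all released -> runs and releases mu6 and mu11
  run P5 (it waits on nothing); releases mu13


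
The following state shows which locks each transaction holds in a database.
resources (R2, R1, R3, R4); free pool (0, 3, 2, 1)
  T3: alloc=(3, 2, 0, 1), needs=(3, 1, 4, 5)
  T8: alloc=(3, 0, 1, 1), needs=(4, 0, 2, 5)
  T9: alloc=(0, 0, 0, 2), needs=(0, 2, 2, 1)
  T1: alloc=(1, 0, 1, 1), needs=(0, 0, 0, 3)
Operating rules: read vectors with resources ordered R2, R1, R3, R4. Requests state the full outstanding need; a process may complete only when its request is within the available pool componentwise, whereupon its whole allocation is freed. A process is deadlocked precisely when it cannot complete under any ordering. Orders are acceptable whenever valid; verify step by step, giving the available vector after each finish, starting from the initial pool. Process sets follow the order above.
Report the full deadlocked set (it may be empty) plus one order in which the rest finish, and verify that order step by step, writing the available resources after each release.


The deadlocked set is T3 and T8.
Key observation: after T9, T1 complete, (1, 3, 3, 4) is the best the pool ever gets, yet each leftover process wants more R2.
One completion order for the rest: T9, T1. Step-by-step check:
  pool = (0, 3, 2, 1)
  T9 needs (0, 2, 2, 1) <= (0, 3, 2, 1) -> finishes; pool += (0, 0, 0, 2) = (0, 3, 2, 3)
  T1 needs (0, 0, 0, 3) <= (0, 3, 2, 3) -> finishes; pool += (1, 0, 1, 1) = (1, 3, 3, 4)
The stuck group stays short no matter what:
  T3 cannot run: need (3, 1, 4, 5) vs free (1, 3, 3, 4) (insufficient R2, R3 and R4)
  T8 cannot run: need (4, 0, 2, 5) vs free (1, 3, 3, 4) (insufficient R2 and R4)


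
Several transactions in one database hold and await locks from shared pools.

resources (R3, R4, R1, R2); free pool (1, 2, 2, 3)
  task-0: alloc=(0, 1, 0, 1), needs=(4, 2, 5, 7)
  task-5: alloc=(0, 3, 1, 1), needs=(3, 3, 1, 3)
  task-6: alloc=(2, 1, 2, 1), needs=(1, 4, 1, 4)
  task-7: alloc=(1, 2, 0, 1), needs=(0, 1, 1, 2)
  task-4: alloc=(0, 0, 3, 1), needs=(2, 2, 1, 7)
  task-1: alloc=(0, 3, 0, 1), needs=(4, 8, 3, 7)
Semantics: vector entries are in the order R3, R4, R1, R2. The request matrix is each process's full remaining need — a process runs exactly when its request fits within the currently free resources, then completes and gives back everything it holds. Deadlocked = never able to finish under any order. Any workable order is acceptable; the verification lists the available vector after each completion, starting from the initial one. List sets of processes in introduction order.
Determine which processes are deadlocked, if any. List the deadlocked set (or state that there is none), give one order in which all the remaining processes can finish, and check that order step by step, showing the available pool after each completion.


Deadlocked set: task-0, task-4 and task-1.
Key observation: once task-7, task-6, task-5 finish, the pool peaks at (4, 8, 5, 6) — and every remaining process still needs more R2 than that.
The rest can finish in the order task-7, task-6, task-5. Step-by-step check:
  pool = (1, 2, 2, 3)
  run task-7 (needs (0, 1, 1, 2), free (1, 2, 2, 3)); after release of (1, 2, 0, 1) the pool is (2, 4, 2, 4)
  run task-6 (needs (1, 4, 1, 4), free (2, 4, 2, 4)); after release of (2, 1, 2, 1) the pool is (4, 5, 4, 5)
  run task-5 (needs (3, 3, 1, 3), free (4, 5, 4, 5)); after release of (0, 3, 1, 1) the pool is (4, 8, 5, 6)
The stuck group stays short no matter what:
  task-0 still needs (4, 2, 5, 7) but only (4, 8, 5, 6) is free — short on R2
  task-4 still needs (2, 2, 1, 7) but only (4, 8, 5, 6) is free — short on R2
  task-1 still needs (4, 8, 3, 7) but only (4, 8, 5, 6) is free — short on R2


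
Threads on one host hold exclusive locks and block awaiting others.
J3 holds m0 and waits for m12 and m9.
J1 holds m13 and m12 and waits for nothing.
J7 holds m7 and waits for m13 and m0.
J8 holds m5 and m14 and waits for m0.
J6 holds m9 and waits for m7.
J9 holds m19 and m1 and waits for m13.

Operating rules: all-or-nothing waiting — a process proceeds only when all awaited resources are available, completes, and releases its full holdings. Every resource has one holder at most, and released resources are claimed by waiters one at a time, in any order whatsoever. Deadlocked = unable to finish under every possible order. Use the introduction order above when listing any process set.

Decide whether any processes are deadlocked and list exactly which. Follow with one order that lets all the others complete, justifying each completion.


Deadlocked set: J3, J7, J8 and J6.
Key observation: the cycle J3 -> J6 -> J7 -> J3 can never break — each member waits on the next; J8 waits into the deadlock from upstream.
One completion order for the rest: J1, J9.
Step-by-step check:
  J1 waits on nothing -> runs at once and releases m13 and m12
  J9 waits on m13 — all released -> runs and releases m19 and m1


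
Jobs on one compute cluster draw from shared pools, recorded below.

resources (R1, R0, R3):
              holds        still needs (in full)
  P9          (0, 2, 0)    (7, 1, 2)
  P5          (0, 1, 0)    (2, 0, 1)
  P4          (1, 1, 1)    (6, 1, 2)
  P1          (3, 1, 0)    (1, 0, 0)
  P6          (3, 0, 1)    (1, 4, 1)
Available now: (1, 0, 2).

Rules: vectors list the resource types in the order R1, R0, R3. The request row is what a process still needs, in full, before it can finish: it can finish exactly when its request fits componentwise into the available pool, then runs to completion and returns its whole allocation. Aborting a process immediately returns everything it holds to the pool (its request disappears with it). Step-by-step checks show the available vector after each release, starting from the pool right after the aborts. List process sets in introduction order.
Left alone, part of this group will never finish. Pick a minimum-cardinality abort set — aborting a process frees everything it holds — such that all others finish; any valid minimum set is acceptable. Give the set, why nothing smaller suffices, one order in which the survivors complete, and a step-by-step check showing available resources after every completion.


Minimum abort set: P6.
Key observation: P4 had no path to completion before; after the abort of P6 ((3, 0, 1) returned), step 2 is where it fits.
Minimality: the empty abort set fails — the state is deadlocked as it stands.
The survivors complete as P1, P4, P5, P9. Check, step by step (starting from the post-abort pool):
  pool = (4, 0, 3)
  P1: need (1, 0, 0) fits (4, 0, 3); releases (3, 1, 0), pool now (7, 1, 3)
  P4: need (6, 1, 2) fits (7, 1, 3); releases (1, 1, 1), pool now (8, 2, 4)
  P5: need (2, 0, 1) fits (8, 2, 4); releases (0, 1, 0), pool now (8, 3, 4)
  P9: need (7, 1, 2) fits (8, 3, 4); releases (0, 2, 0), pool now (8, 5, 4)


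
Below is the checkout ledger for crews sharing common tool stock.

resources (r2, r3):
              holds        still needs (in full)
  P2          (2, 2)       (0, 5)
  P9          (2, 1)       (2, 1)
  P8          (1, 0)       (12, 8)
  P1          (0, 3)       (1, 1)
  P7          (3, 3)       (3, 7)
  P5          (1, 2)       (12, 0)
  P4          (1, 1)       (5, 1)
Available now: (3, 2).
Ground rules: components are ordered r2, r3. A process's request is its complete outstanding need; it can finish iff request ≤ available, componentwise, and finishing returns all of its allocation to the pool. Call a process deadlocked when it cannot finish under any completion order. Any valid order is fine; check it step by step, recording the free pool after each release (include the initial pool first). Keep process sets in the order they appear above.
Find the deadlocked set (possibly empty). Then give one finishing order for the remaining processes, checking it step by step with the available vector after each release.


Deadlocked set: P8 and P5.
Key observation: once P1, P9, P4, P2, P7 finish, the pool peaks at (11, 12) — and every remaining process still needs more r2 than that.
A valid finishing order for the others: P1, P9, P4, P2, P7. Check, step by step:
  pool = (3, 2)
  run P1 (needs (1, 1), free (3, 2)); after release of (0, 3) the pool is (3, 5)
  run P9 (needs (2, 1), free (3, 5)); after release of (2, 1) the pool is (5, 6)
  run P4 (needs (5, 1), free (5, 6)); after release of (1, 1) the pool is (6, 7)
  run P2 (needs (0, 5), free (6, 7)); after release of (2, 2) the pool is (8, 9)
  run P7 (needs (3, 7), free (8, 9)); after release of (3, 3) the pool is (11, 12)
The blocked processes can never fit:
  P8 still needs (12, 8) but only (11, 12) is free — short on r2
  P5 still needs (12, 0) but only (11, 12) is free — short on r2


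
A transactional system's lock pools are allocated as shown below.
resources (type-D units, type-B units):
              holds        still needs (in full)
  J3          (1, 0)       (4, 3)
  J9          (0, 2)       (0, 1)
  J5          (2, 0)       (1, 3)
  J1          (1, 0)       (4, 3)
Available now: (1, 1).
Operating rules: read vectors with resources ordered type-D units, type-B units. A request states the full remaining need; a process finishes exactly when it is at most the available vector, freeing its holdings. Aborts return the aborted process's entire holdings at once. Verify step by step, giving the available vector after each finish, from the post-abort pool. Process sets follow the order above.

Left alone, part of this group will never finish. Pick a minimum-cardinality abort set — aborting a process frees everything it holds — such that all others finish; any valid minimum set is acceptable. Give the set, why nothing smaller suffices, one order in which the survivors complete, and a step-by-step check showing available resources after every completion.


The answer: abort J1.
Key observation: the returned (1, 0) from J1 is what brings J3 — unrunnable before, under any order — into play at step 3.
Minimality: the empty abort set fails — the state is deadlocked as it stands.
Survivors finish in the order: J9, J5, J3. Walking it through (pool after the aborts first):
  pool = (2, 1)
  J9 needs (0, 1) <= (2, 1) -> finishes; pool += (0, 2) = (2, 3)
  J5 needs (1, 3) <= (2, 3) -> finishes; pool += (2, 0) = (4, 3)
  J3 needs (4, 3) <= (4, 3) -> finishes; pool += (1, 0) = (5, 3)


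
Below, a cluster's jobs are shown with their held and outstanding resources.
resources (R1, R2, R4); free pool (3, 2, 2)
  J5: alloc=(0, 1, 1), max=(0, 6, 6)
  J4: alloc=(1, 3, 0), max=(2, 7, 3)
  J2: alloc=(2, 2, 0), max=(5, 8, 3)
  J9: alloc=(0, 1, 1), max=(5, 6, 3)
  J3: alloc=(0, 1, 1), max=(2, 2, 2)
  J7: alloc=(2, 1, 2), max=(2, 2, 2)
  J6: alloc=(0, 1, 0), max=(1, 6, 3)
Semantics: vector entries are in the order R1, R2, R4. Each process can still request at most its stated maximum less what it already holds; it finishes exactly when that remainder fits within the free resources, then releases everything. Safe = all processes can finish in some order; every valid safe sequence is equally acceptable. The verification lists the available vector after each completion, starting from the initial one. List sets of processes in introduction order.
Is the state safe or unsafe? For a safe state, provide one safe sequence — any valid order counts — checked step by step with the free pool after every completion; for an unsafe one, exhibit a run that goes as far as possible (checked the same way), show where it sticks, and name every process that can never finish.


The state is SAFE; one workable sequence: J3, J7, J4, J2, J5, J6, J9.
Key observation: the order's first zero-slack moment is J4 ((1, 4, 3) needed, (5, 4, 5) free — a requested resource with nothing to spare).
Walking it through:
  pool = (3, 2, 2)
  J3 needs (2, 1, 1) <= (3, 2, 2) -> finishes; pool += (0, 1, 1) = (3, 3, 3)
  J7 needs (0, 1, 0) <= (3, 3, 3) -> finishes; pool += (2, 1, 2) = (5, 4, 5)
  J4 needs (1, 4, 3) <= (5, 4, 5) -> finishes; pool += (1, 3, 0) = (6, 7, 5)
  J2 needs (3, 6, 3) <= (6, 7, 5) -> finishes; pool += (2, 2, 0) = (8, 9, 5)
  J5 needs (0, 5, 5) <= (8, 9, 5) -> finishes; pool += (0, 1, 1) = (8, 10, 6)
  J6 needs (1, 5, 3) <= (8, 10, 6) -> finishes; pool += (0, 1, 0) = (8, 11, 6)
  J9 needs (5, 5, 2) <= (8, 11, 6) -> finishes; pool += (0, 1, 1) = (8, 12, 7)


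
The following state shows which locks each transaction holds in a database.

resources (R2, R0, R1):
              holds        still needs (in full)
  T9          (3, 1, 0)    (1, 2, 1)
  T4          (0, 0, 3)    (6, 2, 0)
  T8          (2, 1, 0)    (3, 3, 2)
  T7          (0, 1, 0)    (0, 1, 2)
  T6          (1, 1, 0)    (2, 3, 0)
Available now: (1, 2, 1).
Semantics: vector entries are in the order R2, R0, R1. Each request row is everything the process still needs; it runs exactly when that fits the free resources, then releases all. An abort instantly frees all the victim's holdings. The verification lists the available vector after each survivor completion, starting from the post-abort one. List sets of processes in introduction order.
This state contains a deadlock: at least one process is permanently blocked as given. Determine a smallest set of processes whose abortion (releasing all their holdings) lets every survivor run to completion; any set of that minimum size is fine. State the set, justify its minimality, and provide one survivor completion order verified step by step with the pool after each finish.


Minimum abort set: T8.
Key observation: T4 had no path to completion before; after the abort of T8 ((2, 1, 0) returned), step 2 is where it fits.
Minimality: the empty abort set fails — the state is deadlocked as it stands.
One survivor order: T9, T4, T7, T6. Check, step by step (post-abort pool first):
  pool = (3, 3, 1)
  T9 needs (1, 2, 1) <= (3, 3, 1) -> finishes; pool += (3, 1, 0) = (6, 4, 1)
  T4 needs (6, 2, 0) <= (6, 4, 1) -> finishes; pool += (0, 0, 3) = (6, 4, 4)
  T7 needs (0, 1, 2) <= (6, 4, 4) -> finishes; pool += (0, 1, 0) = (6, 5, 4)
  T6 needs (2, 3, 0) <= (6, 5, 4) -> finishes; pool += (1, 1, 0) = (7, 6, 4)


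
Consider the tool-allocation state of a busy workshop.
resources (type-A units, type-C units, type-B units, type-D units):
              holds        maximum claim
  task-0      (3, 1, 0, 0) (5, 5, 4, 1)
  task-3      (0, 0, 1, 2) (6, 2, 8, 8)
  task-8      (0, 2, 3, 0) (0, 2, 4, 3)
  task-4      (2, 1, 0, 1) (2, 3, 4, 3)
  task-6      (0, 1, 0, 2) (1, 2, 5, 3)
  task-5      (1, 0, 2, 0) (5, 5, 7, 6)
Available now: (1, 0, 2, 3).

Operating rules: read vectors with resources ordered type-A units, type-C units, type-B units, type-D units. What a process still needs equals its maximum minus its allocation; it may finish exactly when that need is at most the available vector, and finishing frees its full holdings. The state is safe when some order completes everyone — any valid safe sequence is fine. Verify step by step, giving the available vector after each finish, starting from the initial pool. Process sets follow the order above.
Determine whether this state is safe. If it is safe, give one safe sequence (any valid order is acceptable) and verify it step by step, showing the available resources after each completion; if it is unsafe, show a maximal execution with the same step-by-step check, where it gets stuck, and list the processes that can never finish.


SAFE — a valid safe sequence is task-8, task-6, task-4, task-0, task-5, task-3.
Key observation: task-8 marks the first exact bind of the order: its need (0, 0, 1, 3) fits the free (1, 0, 2, 3) with zero slack on a requested resource.
Walking it through:
  pool = (1, 0, 2, 3)
  run task-8 (needs (0, 0, 1, 3), free (1, 0, 2, 3)); after release of (0, 2, 3, 0) the pool is (1, 2, 5, 3)
  run task-6 (needs (1, 1, 5, 1), free (1, 2, 5, 3)); after release of (0, 1, 0, 2) the pool is (1, 3, 5, 5)
  run task-4 (needs (0, 2, 4, 2), free (1, 3, 5, 5)); after release of (2, 1, 0, 1) the pool is (3, 4, 5, 6)
  run task-0 (needs (2, 4, 4, 1), free (3, 4, 5, 6)); after release of (3, 1, 0, 0) the pool is (6, 5, 5, 6)
  run task-5 (needs (4, 5, 5, 6), free (6, 5, 5, 6)); after release of (1, 0, 2, 0) the pool is (7, 5, 7, 6)
  run task-3 (needs (6, 2, 7, 6), free (7, 5, 7, 6)); after release of (0, 0, 1, 2) the pool is (7, 5, 8, 8)


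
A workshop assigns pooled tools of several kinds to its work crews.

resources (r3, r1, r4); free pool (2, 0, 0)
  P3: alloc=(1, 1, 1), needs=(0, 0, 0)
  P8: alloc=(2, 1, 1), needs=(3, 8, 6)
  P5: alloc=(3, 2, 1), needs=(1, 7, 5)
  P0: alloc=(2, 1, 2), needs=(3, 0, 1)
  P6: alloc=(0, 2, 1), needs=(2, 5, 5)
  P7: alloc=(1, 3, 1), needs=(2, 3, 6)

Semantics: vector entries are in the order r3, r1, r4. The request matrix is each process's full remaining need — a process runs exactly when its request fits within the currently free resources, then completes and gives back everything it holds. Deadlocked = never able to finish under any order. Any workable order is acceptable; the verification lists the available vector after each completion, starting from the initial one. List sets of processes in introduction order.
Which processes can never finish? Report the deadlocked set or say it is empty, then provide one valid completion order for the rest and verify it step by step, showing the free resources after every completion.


Deadlocked set: P8, P5, P6 and P7.
Key observation: the wall is r1: completing P3, P0 brings the pool only to (5, 2, 3), and all the rest need more.
A valid finishing order for the others: P3, P0. Check, step by step:
  pool = (2, 0, 0)
  P3: need (0, 0, 0) fits (2, 0, 0); releases (1, 1, 1), pool now (3, 1, 1)
  P0: need (3, 0, 1) fits (3, 1, 1); releases (2, 1, 2), pool now (5, 2, 3)
The stuck group stays short no matter what:
  blocked: P8 wants (3, 8, 6), pool (5, 2, 3) — not enough r1 and r4
  blocked: P5 wants (1, 7, 5), pool (5, 2, 3) — not enough r1 and r4
  blocked: P6 wants (2, 5, 5), pool (5, 2, 3) — not enough r1 and r4
  blocked: P7 wants (2, 3, 6), pool (5, 2, 3) — not enough r1 and r4


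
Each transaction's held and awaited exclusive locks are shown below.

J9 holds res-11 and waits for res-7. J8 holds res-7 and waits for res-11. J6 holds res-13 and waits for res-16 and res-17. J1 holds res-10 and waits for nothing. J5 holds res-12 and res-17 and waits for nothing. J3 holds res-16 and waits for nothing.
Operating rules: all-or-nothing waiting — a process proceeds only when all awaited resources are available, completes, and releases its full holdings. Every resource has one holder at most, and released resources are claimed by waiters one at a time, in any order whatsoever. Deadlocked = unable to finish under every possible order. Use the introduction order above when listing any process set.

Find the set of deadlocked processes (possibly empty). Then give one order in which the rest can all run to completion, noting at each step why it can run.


Deadlocked set: J9 and J8.
Key observation: the cycle J9 -> J8 -> J9 can never break — each member waits on the next; no other process is dragged down with it.
One completion order for the rest: J3, J5, J6, J1.
Check, step by step:
  run J3 (it waits on nothing); releases res-16
  run J5 (it waits on nothing); releases res-12 and res-17
  J6 waits on res-16 and res-17 — all released -> runs and releases res-13
  run J1 (it waits on nothing); releases res-10


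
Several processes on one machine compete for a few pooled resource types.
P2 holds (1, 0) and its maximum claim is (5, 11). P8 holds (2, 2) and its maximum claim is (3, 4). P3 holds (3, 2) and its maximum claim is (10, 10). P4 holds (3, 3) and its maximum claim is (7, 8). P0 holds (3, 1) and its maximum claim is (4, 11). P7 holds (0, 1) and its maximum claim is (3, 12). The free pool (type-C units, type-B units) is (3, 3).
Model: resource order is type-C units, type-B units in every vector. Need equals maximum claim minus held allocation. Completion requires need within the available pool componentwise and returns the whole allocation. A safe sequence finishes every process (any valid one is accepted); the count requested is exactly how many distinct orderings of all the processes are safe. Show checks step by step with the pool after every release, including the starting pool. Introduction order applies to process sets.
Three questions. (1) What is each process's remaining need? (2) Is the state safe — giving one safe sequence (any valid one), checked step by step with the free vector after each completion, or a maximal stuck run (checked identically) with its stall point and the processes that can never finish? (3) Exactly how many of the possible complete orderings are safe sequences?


(1) Need matrix, components ordered type-C units, type-B units:
  P2: (4, 11)
  P8: (1, 2)
  P3: (7, 8)
  P4: (4, 5)
  P0: (1, 10)
  P7: (3, 11)
(2) SAFE. One safe sequence: P8, P4, P3, P0, P7, P2.
Key observation: P4 marks the first exact bind of the order: its need (4, 5) fits the free (5, 5) with zero slack on a requested resource.
Check, step by step:
  pool = (3, 3)
  P8 needs (1, 2) <= (3, 3) -> finishes; pool += (2, 2) = (5, 5)
  P4 needs (4, 5) <= (5, 5) -> finishes; pool += (3, 3) = (8, 8)
  P3 needs (7, 8) <= (8, 8) -> finishes; pool += (3, 2) = (11, 10)
  P0 needs (1, 10) <= (11, 10) -> finishes; pool += (3, 1) = (14, 11)
  P7 needs (3, 11) <= (14, 11) -> finishes; pool += (0, 1) = (14, 12)
  P2 needs (4, 11) <= (14, 12) -> finishes; pool += (1, 0) = (15, 12)
(3) The exact count: 2 of the possible complete orderings are safe sequences.


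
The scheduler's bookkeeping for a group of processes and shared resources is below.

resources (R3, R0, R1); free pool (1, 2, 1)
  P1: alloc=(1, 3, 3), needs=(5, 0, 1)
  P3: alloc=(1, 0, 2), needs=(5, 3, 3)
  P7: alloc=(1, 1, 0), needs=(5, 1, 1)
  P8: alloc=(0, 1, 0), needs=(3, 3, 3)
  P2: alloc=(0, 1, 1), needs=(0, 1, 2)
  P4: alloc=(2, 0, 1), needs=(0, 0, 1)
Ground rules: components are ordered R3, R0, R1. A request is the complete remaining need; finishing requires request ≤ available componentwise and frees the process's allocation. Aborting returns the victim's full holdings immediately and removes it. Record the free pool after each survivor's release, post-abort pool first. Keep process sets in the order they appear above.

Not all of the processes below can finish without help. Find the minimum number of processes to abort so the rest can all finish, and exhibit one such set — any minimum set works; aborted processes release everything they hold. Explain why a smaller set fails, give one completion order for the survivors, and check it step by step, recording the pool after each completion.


Abort P3 and P7.
Key observation: P1 could never have finished before the abort; with (2, 1, 2) returned by P3 and P7, it fits at step 4.
No one abort is enough; case by case: P1 alone leaves P3 blocked (short on R3); P3 alone leaves P1 blocked (short on R3); P7 alone leaves P1 blocked (short on R3); P8 alone leaves P1 blocked (short on R3); P2 alone leaves P1 blocked (short on R3); P4 alone leaves P1 blocked (short on R3).
Survivors finish in the order: P8, P2, P4, P1. Walking it through (pool after the aborts first):
  pool = (3, 3, 3)
  P8: need (3, 3, 3) fits (3, 3, 3); releases (0, 1, 0), pool now (3, 4, 3)
  P2: need (0, 1, 2) fits (3, 4, 3); releases (0, 1, 1), pool now (3, 5, 4)
  P4: need (0, 0, 1) fits (3, 5, 4); releases (2, 0, 1), pool now (5, 5, 5)
  P1: need (5, 0, 1) fits (5, 5, 5); releases (1, 3, 3), pool now (6, 8, 8)


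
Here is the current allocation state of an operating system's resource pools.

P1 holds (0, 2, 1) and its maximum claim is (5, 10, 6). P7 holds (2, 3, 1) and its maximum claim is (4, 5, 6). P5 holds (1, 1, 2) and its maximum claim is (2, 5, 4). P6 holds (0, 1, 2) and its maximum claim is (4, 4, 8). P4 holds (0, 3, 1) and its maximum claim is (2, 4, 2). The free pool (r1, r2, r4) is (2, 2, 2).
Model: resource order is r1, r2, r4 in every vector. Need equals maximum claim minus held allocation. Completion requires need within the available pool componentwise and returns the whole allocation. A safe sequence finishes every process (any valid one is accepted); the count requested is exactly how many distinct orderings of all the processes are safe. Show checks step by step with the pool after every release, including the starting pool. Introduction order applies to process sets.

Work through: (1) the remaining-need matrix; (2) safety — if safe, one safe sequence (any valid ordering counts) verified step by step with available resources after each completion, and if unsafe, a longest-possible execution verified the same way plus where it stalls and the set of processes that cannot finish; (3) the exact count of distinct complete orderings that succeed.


(1) Need matrix, components ordered r1, r2, r4:
  P1: (5, 8, 5)
  P7: (2, 2, 5)
  P5: (1, 4, 2)
  P6: (4, 3, 6)
  P4: (2, 1, 1)
(2) SAFE — a valid safe sequence is P4, P5, P7, P6, P1.
Key observation: at P4 the run first touches a limit — (2, 1, 1) against (2, 2, 2), exact on a resource it actually requests.
Check, step by step:
  pool = (2, 2, 2)
  P4 needs (2, 1, 1) <= (2, 2, 2) -> finishes; pool += (0, 3, 1) = (2, 5, 3)
  P5 needs (1, 4, 2) <= (2, 5, 3) -> finishes; pool += (1, 1, 2) = (3, 6, 5)
  P7 needs (2, 2, 5) <= (3, 6, 5) -> finishes; pool += (2, 3, 1) = (5, 9, 6)
  P6 needs (4, 3, 6) <= (5, 9, 6) -> finishes; pool += (0, 1, 2) = (5, 10, 8)
  P1 needs (5, 8, 5) <= (5, 10, 8) -> finishes; pool += (0, 2, 1) = (5, 12, 9)
(3) The exact count: 2 of the possible complete orderings are safe sequences.


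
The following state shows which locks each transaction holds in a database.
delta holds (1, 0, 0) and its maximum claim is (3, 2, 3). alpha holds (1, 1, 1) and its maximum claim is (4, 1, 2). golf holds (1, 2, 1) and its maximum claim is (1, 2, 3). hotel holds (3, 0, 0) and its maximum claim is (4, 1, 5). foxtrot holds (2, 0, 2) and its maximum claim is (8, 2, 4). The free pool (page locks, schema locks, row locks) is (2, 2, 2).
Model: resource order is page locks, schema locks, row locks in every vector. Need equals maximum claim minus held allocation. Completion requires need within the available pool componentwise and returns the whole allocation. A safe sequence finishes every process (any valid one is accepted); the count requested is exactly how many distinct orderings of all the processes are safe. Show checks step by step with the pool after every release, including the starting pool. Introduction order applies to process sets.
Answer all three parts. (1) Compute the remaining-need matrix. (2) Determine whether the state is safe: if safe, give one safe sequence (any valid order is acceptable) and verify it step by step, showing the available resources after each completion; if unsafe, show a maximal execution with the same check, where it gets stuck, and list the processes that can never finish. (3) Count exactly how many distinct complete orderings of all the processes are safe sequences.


(1) Remaining need (order page locks, schema locks, row locks):
  delta: (2, 2, 3)
  alpha: (3, 0, 1)
  golf: (0, 0, 2)
  hotel: (1, 1, 5)
  foxtrot: (6, 2, 2)
(2) UNSAFE — no complete ordering exists.
Key observation: after golf, alpha, delta the pool peaks at (5, 5, 4), and each blocked process is short somewhere: hotel on row locks; foxtrot on page locks.
Going as far as possible: golf, alpha, delta; after that, nothing fits. Check, step by step:
  pool = (2, 2, 2)
  golf needs (0, 0, 2) <= (2, 2, 2) -> finishes; pool += (1, 2, 1) = (3, 4, 3)
  alpha needs (3, 0, 1) <= (3, 4, 3) -> finishes; pool += (1, 1, 1) = (4, 5, 4)
  delta needs (2, 2, 3) <= (4, 5, 4) -> finishes; pool += (1, 0, 0) = (5, 5, 4)
  hotel cannot run: need (1, 1, 5) vs free (5, 5, 4) (insufficient row locks)
  foxtrot cannot run: need (6, 2, 2) vs free (5, 5, 4) (insufficient page locks)
Never able to finish: hotel and foxtrot.
(3) The exact count: 0 of the possible complete orderings are safe sequences.


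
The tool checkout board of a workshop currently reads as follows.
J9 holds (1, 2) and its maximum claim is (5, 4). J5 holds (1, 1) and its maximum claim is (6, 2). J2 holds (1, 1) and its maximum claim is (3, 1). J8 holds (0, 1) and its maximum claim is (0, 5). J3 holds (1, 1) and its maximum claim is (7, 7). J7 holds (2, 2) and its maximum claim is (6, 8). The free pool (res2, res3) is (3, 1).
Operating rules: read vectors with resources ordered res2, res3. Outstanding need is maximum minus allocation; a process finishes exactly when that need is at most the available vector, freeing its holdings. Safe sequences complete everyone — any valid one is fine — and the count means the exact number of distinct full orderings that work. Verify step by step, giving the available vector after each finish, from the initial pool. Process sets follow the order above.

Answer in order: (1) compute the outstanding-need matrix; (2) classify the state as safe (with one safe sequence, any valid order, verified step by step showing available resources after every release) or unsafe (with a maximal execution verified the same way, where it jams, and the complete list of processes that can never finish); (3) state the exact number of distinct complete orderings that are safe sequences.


(1) Outstanding need per process (order res2, res3):
  J9: (4, 2)
  J5: (5, 1)
  J2: (2, 0)
  J8: (0, 4)
  J3: (6, 6)
  J7: (4, 6)
(2) SAFE, for example via the order J2, J9, J5, J8, J3, J7.
Key observation: the order's first zero-slack moment is J9 ((4, 2) needed, (4, 2) free — a requested resource with nothing to spare).
Step-by-step check:
  pool = (3, 1)
  J2: need (2, 0) fits (3, 1); releases (1, 1), pool now (4, 2)
  J9: need (4, 2) fits (4, 2); releases (1, 2), pool now (5, 4)
  J5: need (5, 1) fits (5, 4); releases (1, 1), pool now (6, 5)
  J8: need (0, 4) fits (6, 5); releases (0, 1), pool now (6, 6)
  J3: need (6, 6) fits (6, 6); releases (1, 1), pool now (7, 7)
  J7: need (4, 6) fits (7, 7); releases (2, 2), pool now (9, 9)
(3) Exactly 4 of the possible complete orderings are safe sequences.


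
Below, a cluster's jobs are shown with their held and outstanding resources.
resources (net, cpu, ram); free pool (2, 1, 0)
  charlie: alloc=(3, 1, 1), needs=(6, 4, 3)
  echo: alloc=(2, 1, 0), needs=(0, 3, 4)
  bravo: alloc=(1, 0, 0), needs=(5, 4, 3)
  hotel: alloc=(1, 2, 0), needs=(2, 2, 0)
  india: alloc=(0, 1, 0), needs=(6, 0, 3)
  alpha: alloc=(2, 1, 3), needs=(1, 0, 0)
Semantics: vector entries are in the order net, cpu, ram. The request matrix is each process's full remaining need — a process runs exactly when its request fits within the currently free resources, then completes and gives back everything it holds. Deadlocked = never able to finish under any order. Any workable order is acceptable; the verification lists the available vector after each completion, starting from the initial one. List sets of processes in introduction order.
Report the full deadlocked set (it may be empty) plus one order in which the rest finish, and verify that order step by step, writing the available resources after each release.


No process is deadlocked.
Key observation: there is always a runnable process — alpha first — so the state unwinds completely.
A valid finishing order for the others: alpha, hotel, bravo, charlie, echo, india. Walking it through:
  pool = (2, 1, 0)
  run alpha (needs (1, 0, 0), free (2, 1, 0)); after release of (2, 1, 3) the pool is (4, 2, 3)
  run hotel (needs (2, 2, 0), free (4, 2, 3)); after release of (1, 2, 0) the pool is (5, 4, 3)
  run bravo (needs (5, 4, 3), free (5, 4, 3)); after release of (1, 0, 0) the pool is (6, 4, 3)
  run charlie (needs (6, 4, 3), free (6, 4, 3)); after release of (3, 1, 1) the pool is (9, 5, 4)
  run echo (needs (0, 3, 4), free (9, 5, 4)); after release of (2, 1, 0) the pool is (11, 6, 4)
  run india (needs (6, 0, 3), free (11, 6, 4)); after release of (0, 1, 0) the pool is (11, 7, 4)


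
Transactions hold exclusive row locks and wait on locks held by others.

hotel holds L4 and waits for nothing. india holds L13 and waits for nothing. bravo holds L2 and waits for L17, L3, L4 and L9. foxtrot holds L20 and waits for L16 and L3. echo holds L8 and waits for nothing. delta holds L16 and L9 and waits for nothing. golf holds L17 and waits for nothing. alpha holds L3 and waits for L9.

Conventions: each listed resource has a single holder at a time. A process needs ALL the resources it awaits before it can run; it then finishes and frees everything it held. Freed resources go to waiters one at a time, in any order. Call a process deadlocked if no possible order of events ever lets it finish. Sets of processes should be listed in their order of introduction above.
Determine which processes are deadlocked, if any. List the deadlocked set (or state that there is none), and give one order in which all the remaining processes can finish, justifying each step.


Nothing here is deadlocked.
Key observation: no waiting chain loops back on itself — every chain ends at a process that waits on nothing, so everyone eventually runs.
One completion order for the rest: india, golf, delta, echo, alpha, foxtrot, hotel, bravo.
Step-by-step check:
  run india (it waits on nothing); releases L13
  run golf (it waits on nothing); releases L17
  run delta (it waits on nothing); releases L16 and L9
  run echo (it waits on nothing); releases L8
  alpha: everything it awaited (L9) is free; runs, freeing L3
  foxtrot: everything it awaited (L16 and L3) is free; runs, freeing L20
  run hotel (it waits on nothing); releases L4
  bravo: everything it awaited (L17, L3, L4 and L9) is free; runs, freeing L2


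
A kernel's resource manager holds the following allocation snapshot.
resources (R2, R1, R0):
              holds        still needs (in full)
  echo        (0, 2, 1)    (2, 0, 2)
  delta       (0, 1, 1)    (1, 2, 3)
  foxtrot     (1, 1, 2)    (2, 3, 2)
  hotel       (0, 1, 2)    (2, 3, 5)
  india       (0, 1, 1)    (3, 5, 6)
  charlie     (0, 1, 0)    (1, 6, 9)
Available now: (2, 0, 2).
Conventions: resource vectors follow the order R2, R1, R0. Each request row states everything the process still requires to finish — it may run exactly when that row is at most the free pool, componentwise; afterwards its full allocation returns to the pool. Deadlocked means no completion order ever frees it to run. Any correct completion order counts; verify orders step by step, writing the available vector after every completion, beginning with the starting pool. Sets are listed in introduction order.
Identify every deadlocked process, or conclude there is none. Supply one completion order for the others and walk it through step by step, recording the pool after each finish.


The deadlocked set is empty.
Key observation: beginning at echo, releases accumulate fast enough that every process eventually fits.
One completion order for the rest: echo, delta, foxtrot, hotel, india, charlie. Verifying each step:
  pool = (2, 0, 2)
  echo: need (2, 0, 2) fits (2, 0, 2); releases (0, 2, 1), pool now (2, 2, 3)
  delta: need (1, 2, 3) fits (2, 2, 3); releases (0, 1, 1), pool now (2, 3, 4)
  foxtrot: need (2, 3, 2) fits (2, 3, 4); releases (1, 1, 2), pool now (3, 4, 6)
  hotel: need (2, 3, 5) fits (3, 4, 6); releases (0, 1, 2), pool now (3, 5, 8)
  india: need (3, 5, 6) fits (3, 5, 8); releases (0, 1, 1), pool now (3, 6, 9)
  charlie: need (1, 6, 9) fits (3, 6, 9); releases (0, 1, 0), pool now (3, 7, 9)


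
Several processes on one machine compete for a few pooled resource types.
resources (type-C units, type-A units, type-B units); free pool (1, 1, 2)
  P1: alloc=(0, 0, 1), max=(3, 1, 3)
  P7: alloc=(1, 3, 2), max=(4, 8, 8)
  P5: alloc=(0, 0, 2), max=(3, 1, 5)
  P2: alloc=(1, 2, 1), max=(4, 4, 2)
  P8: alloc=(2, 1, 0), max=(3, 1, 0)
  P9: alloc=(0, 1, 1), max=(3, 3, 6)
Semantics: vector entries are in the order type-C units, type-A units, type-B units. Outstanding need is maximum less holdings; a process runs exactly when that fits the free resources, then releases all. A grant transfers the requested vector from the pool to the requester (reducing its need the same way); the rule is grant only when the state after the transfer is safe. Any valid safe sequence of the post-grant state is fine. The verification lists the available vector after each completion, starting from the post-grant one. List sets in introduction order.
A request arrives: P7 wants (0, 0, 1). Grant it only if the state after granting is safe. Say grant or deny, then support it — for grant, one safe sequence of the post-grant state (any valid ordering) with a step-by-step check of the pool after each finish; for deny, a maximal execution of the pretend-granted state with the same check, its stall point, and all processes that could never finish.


GRANT. The post-grant state is safe; one safe sequence: P8, P2, P1, P5, P9, P7.
Key observation: granting shrinks the pool to (1, 1, 1), yet P8 still fits and the chain goes through.
Check on the post-grant state, step by step:
  pool = (1, 1, 1)
  P8: need (1, 0, 0) fits (1, 1, 1); releases (2, 1, 0), pool now (3, 2, 1)
  P2: need (3, 2, 1) fits (3, 2, 1); releases (1, 2, 1), pool now (4, 4, 2)
  P1: need (3, 1, 2) fits (4, 4, 2); releases (0, 0, 1), pool now (4, 4, 3)
  P5: need (3, 1, 3) fits (4, 4, 3); releases (0, 0, 2), pool now (4, 4, 5)
  P9: need (3, 2, 5) fits (4, 4, 5); releases (0, 1, 1), pool now (4, 5, 6)
  P7: need (3, 5, 5) fits (4, 5, 6); releases (1, 3, 3), pool now (5, 8, 9)
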